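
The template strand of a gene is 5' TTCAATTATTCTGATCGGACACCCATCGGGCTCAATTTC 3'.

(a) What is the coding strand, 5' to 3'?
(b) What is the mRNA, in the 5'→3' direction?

(a) The coding strand is the reverse complement of the template: complement AAGTTAATAAGACTAGCCTGTGGGTAGCCCGAGTTAAAG, then reverse.
(b) mRNA has the coding-strand sequence with T→U.

(a) 5′-GAAATTGAGCCCGATGGGTGTCCGATCAGAATAATTGAA-3′
(b) 5'-GAAAUUGAGCCCGAUGGGUGUCCGAUCAGAAUAAUUGAA-3'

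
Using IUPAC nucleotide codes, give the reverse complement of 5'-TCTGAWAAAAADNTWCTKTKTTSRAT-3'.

5′-ATYSAAMAMAGWANHTTTTTWTCAGA-3′

Standard pairs A↔T, G↔C; ambiguity codes pair R↔Y, K↔M, W↔W, S↔S, D↔H, N↔N. Complement (AGACTWTTTTTHNAWGAMAMAASYTA), then reverse for 5'→3'.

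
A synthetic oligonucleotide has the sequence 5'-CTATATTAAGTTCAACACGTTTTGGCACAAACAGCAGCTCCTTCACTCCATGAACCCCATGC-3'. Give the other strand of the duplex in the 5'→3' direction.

5′-GCATGGGGTTCATGGAGTGAAGGAGCTGCTGTTTGTGCCAAAACGTGTTGAACTTAATATAG-3′

The complement of CTATATTAAGTTCAACACGTTTTGGCACAAACAGCAGCTCCTTCACTCCATGAACCCCATGC is GATATAATTCAAGTTGTGCAAAACCGTGTTTGTCGTCGAGGAAGTGAGGTACTTGGGGTACG (A↔T, G↔C). DNA strands are antiparallel, so the complementary strand runs 3'→5'; reversing gives the 5'→3' form.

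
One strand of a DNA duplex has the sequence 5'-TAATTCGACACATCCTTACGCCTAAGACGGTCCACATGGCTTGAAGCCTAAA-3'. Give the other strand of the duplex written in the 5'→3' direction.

5′-TTTAGGCTTCAAGCCATGTGGACCGTCTTAGGCGTAAGGATGTGTCGAATTA-3′

Pairing A↔T and G↔C gives ATTAAGCTGTGTAGGAATGCGGATTCTGCCAGGTGTACCGAACTTCGGATTT, running 3'→5'. Reverse for the 5'→3' convention.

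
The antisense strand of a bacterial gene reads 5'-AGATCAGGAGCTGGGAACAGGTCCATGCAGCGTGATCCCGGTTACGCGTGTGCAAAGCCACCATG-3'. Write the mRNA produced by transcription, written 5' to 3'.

RNA polymerase reads the template 3'→5' and synthesizes mRNA 5'→3' by base-pairing (A→U, T→A, G↔C). The complement of the template is TCTAGTCCTCGACCCTTGTCCAGGTACGTCGCACTAGGGCCAATGCGCACACGTTTCGGTGGTAC; antiparallel, so 5'→3' the coding strand is CATGGTGGCTTTGCACACGCGTAACCGGGATCACGCTGCATGGACCTGTTCCCAGCTCCTGATCT. Replace T with U for the mRNA.

5'-CAUGGUGGCUUUGCACACGCGUAACCGGGAUCACGCUGCAUGGACCUGUUCCCAGCUCCUGAUCU-3'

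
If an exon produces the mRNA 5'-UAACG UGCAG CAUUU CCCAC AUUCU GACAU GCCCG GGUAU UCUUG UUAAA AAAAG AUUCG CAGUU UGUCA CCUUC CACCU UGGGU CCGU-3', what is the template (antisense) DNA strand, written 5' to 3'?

5'-ACGGACCCAAGGTGGAAGGTGACAAACTGCGAATCTTTTTTTAACAAGAATACCCGGGCATGTCAGAATGTGGGAAATGCTGCACGTTA-3'

Replace U with T to get the coding DNA strand: TAACGTGCAGCATTTCCCACATTCTGACATGCCCGGGTATTCTTGTTAAAAAAAGATTCGCAGTTTGTCACCTTCCACCTTGGGTCCGT. The template strand is its reverse complement (complement ATTGCACGTCGTAAAGGGTGTAAGACTGTACGGGCCCATAAGAACAATTTTTTTCTAAGCGTCAAACAGTGGAAGGTGGAACCCAGGCA, then reverse).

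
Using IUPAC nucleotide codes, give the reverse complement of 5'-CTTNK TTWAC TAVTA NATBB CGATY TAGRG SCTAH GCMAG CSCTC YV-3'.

5′-BRGAGSGCTKGCDTAGSCYCTARATCGVVATNTABTAGTWAAMNAAG-3′

Standard pairs A↔T, G↔C; ambiguity codes pair R↔Y, M↔K, W↔W, S↔S, B↔V, H↔D, N↔N. Complement (GAANMAAWTGATBATNTAVVGCTARATCYCSGATDCGKTCGSGAGRB), then reverse for 5'→3'.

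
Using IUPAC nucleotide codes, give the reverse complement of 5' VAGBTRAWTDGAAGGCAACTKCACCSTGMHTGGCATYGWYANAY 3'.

5′-RTNTRWCRATGCCADKCASGGTGMAGTTGCCTTCHAWTYAVCTB-3′

Standard pairs A↔T, G↔C; ambiguity codes pair R↔Y, M↔K, W↔W, S↔S, B↔V, D↔H, N↔N. Complement (BTCVAYTWAHCTTCCGTTGAMGTGGSACKDACCGTARCWRTNTR), then reverse for 5'→3'.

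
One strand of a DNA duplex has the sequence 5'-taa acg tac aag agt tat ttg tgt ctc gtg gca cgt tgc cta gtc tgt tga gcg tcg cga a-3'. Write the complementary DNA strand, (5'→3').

5'-TTCGCGACGCTCAACAGACTAGGCAACGTGCCACGAGACACAAATAACTCTTGTACGTTTA-3'

The complement of TAAACGTACAAGAGTTATTTGTGTCTCGTGGCACGTTGCCTAGTCTGTTGAGCGTCGCGAA is ATTTGCATGTTCTCAATAAACACAGAGCACCGTGCAACGGATCAGACAACTCGCAGCGCTT (A↔T, G↔C). DNA strands are antiparallel, so the complementary strand runs 3'→5'; reversing gives the 5'→3' form.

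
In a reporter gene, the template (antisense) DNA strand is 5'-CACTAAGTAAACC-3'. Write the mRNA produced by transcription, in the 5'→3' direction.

The mRNA has the sequence of the coding strand (reverse complement of the template) with T→U. Reverse complement of CACTAAGTAAACC is GGTTTACTTAGTG; then T→U.

5'-GGUUUACUUAGUG-3'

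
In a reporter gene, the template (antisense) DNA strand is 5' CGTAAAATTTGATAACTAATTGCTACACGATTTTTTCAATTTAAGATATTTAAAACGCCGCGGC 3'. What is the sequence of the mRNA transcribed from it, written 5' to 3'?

RNA polymerase reads the template 3'→5' and synthesizes mRNA 5'→3' by base-pairing (A→U, T→A, G↔C). The complement of the template is GCATTTTAAACTATTGATTAACGATGTGCTAAAAAAGTTAAATTCTATAAATTTTGCGGCGCCG; antiparallel, so 5'→3' the coding strand is GCCGCGGCGTTTTAAATATCTTAAATTGAAAAAATCGTGTAGCAATTAGTTATCAAATTTTACG. Replace T with U for the mRNA.

5'-GCCGCGGCGUUUUAAAUAUCUUAAAUUGAAAAAAUCGUGUAGCAAUUAGUUAUCAAAUUUUACG-3'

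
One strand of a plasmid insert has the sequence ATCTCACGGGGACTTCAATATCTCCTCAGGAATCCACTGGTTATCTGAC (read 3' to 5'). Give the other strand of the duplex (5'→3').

The strand is given 3'→5', so its complement runs 5'→3' in the same left-to-right order: pair each base A↔T, G↔C.

5'-TAGAGTGCCCCTGAAGTTATAGAGGAGTCCTTAGGTGACCAATAGACTG-3'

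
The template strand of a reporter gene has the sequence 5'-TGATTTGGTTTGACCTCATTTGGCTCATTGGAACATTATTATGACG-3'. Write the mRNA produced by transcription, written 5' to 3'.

5'-CGUCAUAAUAAUGUUCCAAUGAGCCAAAUGAGGUCAAACCAAAUCA-3'

The mRNA has the sequence of the coding strand (reverse complement of the template) with T→U. Reverse complement of TGATTTGGTTTGACCTCATTTGGCTCATTGGAACATTATTATGACG is CGTCATAATAATGTTCCAATGAGCCAAATGAGGTCAAACCAAATCA; then T→U.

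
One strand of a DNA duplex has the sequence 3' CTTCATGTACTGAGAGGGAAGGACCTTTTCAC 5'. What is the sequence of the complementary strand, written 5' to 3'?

5'-GAAGTACATGACTCTCCCTTCCTGGAAAAGTG-3'

The strand is given 3'→5', so its complement runs 5'→3' in the same left-to-right order: pair each base A↔T, G↔C.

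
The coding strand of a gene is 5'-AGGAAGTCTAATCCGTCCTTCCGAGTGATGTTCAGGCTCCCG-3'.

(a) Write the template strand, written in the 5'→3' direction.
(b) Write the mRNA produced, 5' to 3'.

(a) 5'-CGGGAGCCTGAACATCACTCGGAAGGACGGATTAGACTTCCT-3'
(b) 5'-AGGAAGUCUAAUCCGUCCUUCCGAGUGAUGUUCAGGCUCCCG-3'

(a) The template strand is the reverse complement of the coding strand: complement TCCTTCAGATTAGGCAGGAAGGCTCACTACAAGTCCGAGGGC, then reverse.
(b) mRNA matches the coding strand with T→U.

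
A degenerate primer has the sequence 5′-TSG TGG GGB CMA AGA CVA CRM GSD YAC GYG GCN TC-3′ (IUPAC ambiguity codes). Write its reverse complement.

5'-GANGCCRCGTRHSCKYGTBGTCTTKGVCCCCACSA-3'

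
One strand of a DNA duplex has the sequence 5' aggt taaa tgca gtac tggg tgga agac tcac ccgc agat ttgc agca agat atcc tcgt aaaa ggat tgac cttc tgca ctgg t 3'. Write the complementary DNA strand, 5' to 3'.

5'-ACCAGTGCAGAAGGTCAATCCTTTTACGAGGATATCTTGCTGCAAATCTGCGGGTGAGTCTTCCACCCAGTACTGCATTTAACCT-3'

The complement of AGGTTAAATGCAGTACTGGGTGGAAGACTCACCCGCAGATTTGCAGCAAGATATCCTCGTAAAAGGATTGACCTTCTGCACTGGT is TCCAATTTACGTCATGACCCACCTTCTGAGTGGGCGTCTAAACGTCGTTCTATAGGAGCATTTTCCTAACTGGAAGACGTGACCA (A↔T, G↔C). DNA strands are antiparallel, so the complementary strand runs 3'→5'; reversing gives the 5'→3' form.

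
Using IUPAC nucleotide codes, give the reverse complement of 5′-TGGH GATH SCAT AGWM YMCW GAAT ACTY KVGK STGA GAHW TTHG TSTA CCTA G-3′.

5'-CTAGGTASACDAAWDTCTCASMCBMRAGTATTCWGKRKWCTATGSDATCDCCA-3'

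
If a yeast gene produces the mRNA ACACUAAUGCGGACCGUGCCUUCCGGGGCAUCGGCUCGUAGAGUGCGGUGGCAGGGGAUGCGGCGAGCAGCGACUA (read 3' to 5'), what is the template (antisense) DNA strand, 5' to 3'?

Written 5'→3' the mRNA is AUCAGCGACGAGCGGCGUAGGGGACGGUGGCGUGAGAUGCUCGGCUACGGGGCCUUCCGUGCCAGGCGUAAUCACA, so the coding DNA strand is ATCAGCGACGAGCGGCGTAGGGGACGGTGGCGTGAGATGCTCGGCTACGGGGCCTTCCGTGCCAGGCGTAATCACA. The template is its reverse complement.

5'-TGTGATTACGCCTGGCACGGAAGGCCCCGTAGCCGAGCATCTCACGCCACCGTCCCCTACGCCGCTCGTCGCTGAT-3'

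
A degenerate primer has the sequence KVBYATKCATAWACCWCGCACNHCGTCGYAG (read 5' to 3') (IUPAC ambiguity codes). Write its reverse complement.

Standard pairs A↔T, G↔C; ambiguity codes pair Y↔R, K↔M, W↔W, B↔V, H↔D, N↔N. Complement (MBVRTAMGTATWTGGWGCGTGNDGCAGCRTC), then reverse for 5'→3'.

5′-CTRCGACGDNGTGCGWGGTWTATGMATRVBM-3′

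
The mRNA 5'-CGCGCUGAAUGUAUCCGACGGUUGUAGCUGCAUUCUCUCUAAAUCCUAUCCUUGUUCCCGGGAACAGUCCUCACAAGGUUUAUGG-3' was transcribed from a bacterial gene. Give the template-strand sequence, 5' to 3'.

Replace U with T to get the coding DNA strand: CGCGCTGAATGTATCCGACGGTTGTAGCTGCATTCTCTCTAAATCCTATCCTTGTTCCCGGGAACAGTCCTCACAAGGTTTATGG. The template strand is its reverse complement (complement GCGCGACTTACATAGGCTGCCAACATCGACGTAAGAGAGATTTAGGATAGGAACAAGGGCCCTTGTCAGGAGTGTTCCAAATACC, then reverse).

5'-CCATAAACCTTGTGAGGACTGTTCCCGGGAACAAGGATAGGATTTAGAGAGAATGCAGCTACAACCGTCGGATACATTCAGCGCG-3'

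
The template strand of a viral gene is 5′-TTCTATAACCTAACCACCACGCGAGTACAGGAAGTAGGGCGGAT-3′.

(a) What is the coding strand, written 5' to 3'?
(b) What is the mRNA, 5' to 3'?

(a) 5'-ATCCGCCCTACTTCCTGTACTCGCGTGGTGGTTAGGTTATAGAA-3'
(b) 5'-AUCCGCCCUACUUCCUGUACUCGCGUGGUGGUUAGGUUAUAGAA-3'

(a) The coding strand is the reverse complement of the template: complement AAGATATTGGATTGGTGGTGCGCTCATGTCCTTCATCCCGCCTA, then reverse.
(b) mRNA has the coding-strand sequence with T→U.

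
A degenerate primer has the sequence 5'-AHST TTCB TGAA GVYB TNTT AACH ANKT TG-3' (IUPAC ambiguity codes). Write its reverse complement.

5'-CAAMNTDGTTAANAVRBCTTCAVGAAASDT-3'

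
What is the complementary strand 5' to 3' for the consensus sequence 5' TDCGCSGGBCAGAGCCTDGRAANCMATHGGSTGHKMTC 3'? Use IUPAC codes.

5'-GAKMDCASCCDATKGNTTYCHAGGCTCTGVCCSGCGHA-3'

Standard pairs A↔T, G↔C; ambiguity codes pair R↔Y, M↔K, S↔S, B↔V, D↔H, N↔N. Complement (AHGCGSCCVGTCTCGGAHCYTTNGKTADCCSACDMKAG), then reverse for 5'→3'.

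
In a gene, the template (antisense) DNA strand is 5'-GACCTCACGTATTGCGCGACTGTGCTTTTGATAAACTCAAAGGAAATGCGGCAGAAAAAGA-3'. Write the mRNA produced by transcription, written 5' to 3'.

The mRNA has the sequence of the coding strand (reverse complement of the template) with T→U. Reverse complement of GACCTCACGTATTGCGCGACTGTGCTTTTGATAAACTCAAAGGAAATGCGGCAGAAAAAGA is TCTTTTTCTGCCGCATTTCCTTTGAGTTTATCAAAAGCACAGTCGCGCAATACGTGAGGTC; then T→U.

5′-UCUUUUUCUGCCGCAUUUCCUUUGAGUUUAUCAAAAGCACAGUCGCGCAAUACGUGAGGUC-3′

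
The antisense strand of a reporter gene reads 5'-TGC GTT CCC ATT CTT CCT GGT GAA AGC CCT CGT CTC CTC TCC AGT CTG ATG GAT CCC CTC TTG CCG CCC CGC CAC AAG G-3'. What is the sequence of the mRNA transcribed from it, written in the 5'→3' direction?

RNA polymerase reads the template 3'→5' and synthesizes mRNA 5'→3' by base-pairing (A→U, T→A, G↔C). The complement of the template is ACGCAAGGGTAAGAAGGACCACTTTCGGGAGCAGAGGAGAGGTCAGACTACCTAGGGGAGAACGGCGGGGCGGTGTTCC; antiparallel, so 5'→3' the coding strand is CCTTGTGGCGGGGCGGCAAGAGGGGATCCATCAGACTGGAGAGGAGACGAGGGCTTTCACCAGGAAGAATGGGAACGCA. Replace T with U for the mRNA.

5'-CCUUGUGGCGGGGCGGCAAGAGGGGAUCCAUCAGACUGGAGAGGAGACGAGGGCUUUCACCAGGAAGAAUGGGAACGCA-3'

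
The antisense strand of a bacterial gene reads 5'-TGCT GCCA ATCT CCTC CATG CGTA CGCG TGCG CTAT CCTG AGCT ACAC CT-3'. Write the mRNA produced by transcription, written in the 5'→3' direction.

RNA polymerase reads the template 3'→5' and synthesizes mRNA 5'→3' by base-pairing (A→U, T→A, G↔C). The complement of the template is ACGACGGTTAGAGGAGGTACGCATGCGCACGCGATAGGACTCGATGTGGA; antiparallel, so 5'→3' the coding strand is AGGTGTAGCTCAGGATAGCGCACGCGTACGCATGGAGGAGATTGGCAGCA. Replace T with U for the mRNA.

5'-AGGUGUAGCUCAGGAUAGCGCACGCGUACGCAUGGAGGAGAUUGGCAGCA-3'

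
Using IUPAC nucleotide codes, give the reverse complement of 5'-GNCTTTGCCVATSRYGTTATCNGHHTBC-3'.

Standard pairs A↔T, G↔C; ambiguity codes pair R↔Y, S↔S, B↔V, H↔D, N↔N. Complement (CNGAAACGGBTASYRCAATAGNCDDAVG), then reverse for 5'→3'.

5′-GVADDCNGATAACRYSATBGGCAAAGNC-3′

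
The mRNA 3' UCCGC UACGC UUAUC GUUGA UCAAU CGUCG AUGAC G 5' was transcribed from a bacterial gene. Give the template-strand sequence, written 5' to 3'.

Written 5'→3' the mRNA is GCAGUAGCUGCUAACUAGUUGCUAUUCGCAUCGCCU, so the coding DNA strand is GCAGTAGCTGCTAACTAGTTGCTATTCGCATCGCCT. The template is its reverse complement.

5′-AGGCGATGCGAATAGCAACTAGTTAGCAGCTACTGC-3′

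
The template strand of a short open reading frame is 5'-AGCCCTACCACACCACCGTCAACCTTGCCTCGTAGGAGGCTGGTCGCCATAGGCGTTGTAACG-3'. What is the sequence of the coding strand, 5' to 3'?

The coding strand is complementary and antiparallel to the template: take the complement (A↔T, G↔C) and reverse.

5'-CGTTACAACGCCTATGGCGACCAGCCTCCTACGAGGCAAGGTTGACGGTGGTGTGGTAGGGCT-3'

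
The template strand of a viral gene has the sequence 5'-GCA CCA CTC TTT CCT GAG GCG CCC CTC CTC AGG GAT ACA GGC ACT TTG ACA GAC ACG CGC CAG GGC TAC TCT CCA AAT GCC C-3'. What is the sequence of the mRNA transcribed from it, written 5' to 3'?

5'-GGGCAUUUGGAGAGUAGCCCUGGCGCGUGUCUGUCAAAGUGCCUGUAUCCCUGAGGAGGGGCGCCUCAGGAAAGAGUGGUGC-3'

The mRNA has the sequence of the coding strand (reverse complement of the template) with T→U. Reverse complement of GCACCACTCTTTCCTGAGGCGCCCCTCCTCAGGGATACAGGCACTTTGACAGACACGCGCCAGGGCTACTCTCCAAATGCCC is GGGCATTTGGAGAGTAGCCCTGGCGCGTGTCTGTCAAAGTGCCTGTATCCCTGAGGAGGGGCGCCTCAGGAAAGAGTGGTGC; then T→U.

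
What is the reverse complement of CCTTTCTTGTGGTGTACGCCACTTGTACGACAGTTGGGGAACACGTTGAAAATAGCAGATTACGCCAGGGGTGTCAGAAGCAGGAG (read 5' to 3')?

5'-CTCCTGCTTCTGACACCCCTGGCGTAATCTGCTATTTTCAACGTGTTCCCCAACTGTCGTACAAGTGGCGTACACCACAAGAAAGG-3'

Reading the sequence 3'→5' and pairing each base (A↔T, G↔C) gives the reverse complement directly.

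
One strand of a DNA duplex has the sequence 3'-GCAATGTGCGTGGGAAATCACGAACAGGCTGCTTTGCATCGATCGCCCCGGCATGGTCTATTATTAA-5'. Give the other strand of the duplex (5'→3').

5'-CGTTACACGCACCCTTTAGTGCTTGTCCGACGAAACGTAGCTAGCGGGGCCGTACCAGATAATAATT-3'

The strand is given 3'→5', so its complement runs 5'→3' in the same left-to-right order: pair each base A↔T, G↔C.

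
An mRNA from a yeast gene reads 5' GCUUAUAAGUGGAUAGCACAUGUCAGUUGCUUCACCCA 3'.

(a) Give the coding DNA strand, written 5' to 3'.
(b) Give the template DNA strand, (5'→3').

(a) 5'-GCTTATAAGTGGATAGCACATGTCAGTTGCTTCACCCA-3'
(b) 5′-TGGGTGAAGCAACTGACATGTGCTATCCACTTATAAGC-3′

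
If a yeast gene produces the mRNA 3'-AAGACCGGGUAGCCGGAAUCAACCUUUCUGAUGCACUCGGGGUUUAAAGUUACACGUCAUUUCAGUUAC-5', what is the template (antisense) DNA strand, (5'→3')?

5'-TTCTGGCCCATCGGCCTTAGTTGGAAAGACTACGTGAGCCCCAAATTTCAATGTGCAGTAAAGTCAATG-3'

Written 5'→3' the mRNA is CAUUGACUUUACUGCACAUUGAAAUUUGGGGCUCACGUAGUCUUUCCAACUAAGGCCGAUGGGCCAGAA, so the coding DNA strand is CATTGACTTTACTGCACATTGAAATTTGGGGCTCACGTAGTCTTTCCAACTAAGGCCGATGGGCCAGAA. The template is its reverse complement.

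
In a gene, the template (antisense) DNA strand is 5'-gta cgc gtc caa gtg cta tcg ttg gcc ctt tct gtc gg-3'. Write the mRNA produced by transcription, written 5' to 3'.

5′-CCGACAGAAAGGGCCAACGAUAGCACUUGGACGCGUAC-3′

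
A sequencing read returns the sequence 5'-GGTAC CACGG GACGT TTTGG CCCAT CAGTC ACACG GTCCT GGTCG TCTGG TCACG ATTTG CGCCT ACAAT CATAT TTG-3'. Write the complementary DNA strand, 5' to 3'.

5′-CAAATATGATTGTAGGCGCAAATCGTGACCAGACGACCAGGACCGTGTGACTGATGGGCCAAAACGTCCCGTGGTACC-3′

Pairing A↔T and G↔C gives CCATGGTGCCCTGCAAAACCGGGTAGTCAGTGTGCCAGGACCAGCAGACCAGTGCTAAACGCGGATGTTAGTATAAAC, running 3'→5'. Reverse for the 5'→3' convention.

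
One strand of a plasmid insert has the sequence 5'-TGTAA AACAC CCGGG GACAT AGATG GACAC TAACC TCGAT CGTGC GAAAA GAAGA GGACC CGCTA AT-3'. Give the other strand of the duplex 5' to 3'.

The complement of TGTAAAACACCCGGGGACATAGATGGACACTAACCTCGATCGTGCGAAAAGAAGAGGACCCGCTAAT is ACATTTTGTGGGCCCCTGTATCTACCTGTGATTGGAGCTAGCACGCTTTTCTTCTCCTGGGCGATTA (A↔T, G↔C). DNA strands are antiparallel, so the complementary strand runs 3'→5'; reversing gives the 5'→3' form.

5'-ATTAGCGGGTCCTCTTCTTTTCGCACGATCGAGGTTAGTGTCCATCTATGTCCCCGGGTGTTTTACA-3'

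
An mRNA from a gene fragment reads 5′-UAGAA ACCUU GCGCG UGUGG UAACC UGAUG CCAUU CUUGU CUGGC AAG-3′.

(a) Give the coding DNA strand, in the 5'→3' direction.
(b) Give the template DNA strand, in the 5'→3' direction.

(a) The coding strand matches the mRNA with U→T.
(b) The template strand is the reverse complement of the coding strand.

(a) 5'-TAGAAACCTTGCGCGTGTGGTAACCTGATGCCATTCTTGTCTGGCAAG-3'
(b) 5′-CTTGCCAGACAAGAATGGCATCAGGTTACCACACGCGCAAGGTTTCTA-3′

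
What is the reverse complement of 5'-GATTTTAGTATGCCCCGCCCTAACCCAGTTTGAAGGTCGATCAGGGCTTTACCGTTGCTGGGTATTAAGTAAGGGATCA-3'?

5'-TGATCCCTTACTTAATACCCAGCAACGGTAAAGCCCTGATCGACCTTCAAACTGGGTTAGGGCGGGGCATACTAAAATC-3'

Reading the sequence 3'→5' and pairing each base (A↔T, G↔C) gives the reverse complement directly.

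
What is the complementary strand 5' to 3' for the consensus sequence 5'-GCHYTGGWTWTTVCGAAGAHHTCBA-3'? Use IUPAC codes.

Standard pairs A↔T, G↔C; ambiguity codes pair Y↔R, W↔W, B↔V, H↔D. Complement (CGDRACCWAWAABGCTTCTDDAGVT), then reverse for 5'→3'.

5'-TVGADDTCTTCGBAAWAWCCARDGC-3'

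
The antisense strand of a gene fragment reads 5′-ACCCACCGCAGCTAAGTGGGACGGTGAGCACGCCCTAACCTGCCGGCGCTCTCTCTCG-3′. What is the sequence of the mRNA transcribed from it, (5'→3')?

5'-CGAGAGAGAGCGCCGGCAGGUUAGGGCGUGCUCACCGUCCCACUUAGCUGCGGUGGGU-3'

The mRNA has the sequence of the coding strand (reverse complement of the template) with T→U. Reverse complement of ACCCACCGCAGCTAAGTGGGACGGTGAGCACGCCCTAACCTGCCGGCGCTCTCTCTCG is CGAGAGAGAGCGCCGGCAGGTTAGGGCGTGCTCACCGTCCCACTTAGCTGCGGTGGGT; then T→U.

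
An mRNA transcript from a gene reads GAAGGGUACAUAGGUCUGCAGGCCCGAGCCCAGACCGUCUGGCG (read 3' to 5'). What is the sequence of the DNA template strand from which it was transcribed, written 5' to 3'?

5′-CTTCCCATGTATCCAGACGTCCGGGCTCGGGTCTGGCAGACCGC-3′

Written 5'→3' the mRNA is GCGGUCUGCCAGACCCGAGCCCGGACGUCUGGAUACAUGGGAAG, so the coding DNA strand is GCGGTCTGCCAGACCCGAGCCCGGACGTCTGGATACATGGGAAG. The template is its reverse complement.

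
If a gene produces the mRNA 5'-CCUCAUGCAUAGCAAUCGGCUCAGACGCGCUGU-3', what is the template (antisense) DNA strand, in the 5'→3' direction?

5′-ACAGCGCGTCTGAGCCGATTGCTATGCATGAGG-3′

Replace U with T to get the coding DNA strand: CCTCATGCATAGCAATCGGCTCAGACGCGCTGT. The template strand is its reverse complement (complement GGAGTACGTATCGTTAGCCGAGTCTGCGCGACA, then reverse).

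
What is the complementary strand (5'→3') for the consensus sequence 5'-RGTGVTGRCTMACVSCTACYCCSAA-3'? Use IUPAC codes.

5'-TTSGGRGTAGSBGTKAGYCABCACY-3'

Standard pairs A↔T, G↔C; ambiguity codes pair R↔Y, M↔K, S↔S, V↔B. Complement (YCACBACYGAKTGBSGATGRGGSTT), then reverse for 5'→3'.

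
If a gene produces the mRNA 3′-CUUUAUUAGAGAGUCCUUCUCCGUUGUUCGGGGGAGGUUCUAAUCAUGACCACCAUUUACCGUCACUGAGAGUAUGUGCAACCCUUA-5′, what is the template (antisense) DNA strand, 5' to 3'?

Written 5'→3' the mRNA is AUUCCCAACGUGUAUGAGAGUCACUGCCAUUUACCACCAGUACUAAUCUUGGAGGGGGCUUGUUGCCUCUUCCUGAGAGAUUAUUUC, so the coding DNA strand is ATTCCCAACGTGTATGAGAGTCACTGCCATTTACCACCAGTACTAATCTTGGAGGGGGCTTGTTGCCTCTTCCTGAGAGATTATTTC. The template is its reverse complement.

5'-GAAATAATCTCTCAGGAAGAGGCAACAAGCCCCCTCCAAGATTAGTACTGGTGGTAAATGGCAGTGACTCTCATACACGTTGGGAAT-3'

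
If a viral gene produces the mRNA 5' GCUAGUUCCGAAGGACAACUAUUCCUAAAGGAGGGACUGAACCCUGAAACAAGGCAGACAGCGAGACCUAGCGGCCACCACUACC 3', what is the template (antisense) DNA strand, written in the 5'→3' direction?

5'-GGTAGTGGTGGCCGCTAGGTCTCGCTGTCTGCCTTGTTTCAGGGTTCAGTCCCTCCTTTAGGAATAGTTGTCCTTCGGAACTAGC-3'

Replace U with T to get the coding DNA strand: GCTAGTTCCGAAGGACAACTATTCCTAAAGGAGGGACTGAACCCTGAAACAAGGCAGACAGCGAGACCTAGCGGCCACCACTACC. The template strand is its reverse complement (complement CGATCAAGGCTTCCTGTTGATAAGGATTTCCTCCCTGACTTGGGACTTTGTTCCGTCTGTCGCTCTGGATCGCCGGTGGTGATGG, then reverse).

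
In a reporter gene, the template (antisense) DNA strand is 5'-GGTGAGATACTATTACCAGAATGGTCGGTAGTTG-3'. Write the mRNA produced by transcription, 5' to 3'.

5'-CAACUACCGACCAUUCUGGUAAUAGUAUCUCACC-3'

The mRNA has the sequence of the coding strand (reverse complement of the template) with T→U. Reverse complement of GGTGAGATACTATTACCAGAATGGTCGGTAGTTG is CAACTACCGACCATTCTGGTAATAGTATCTCACC; then T→U.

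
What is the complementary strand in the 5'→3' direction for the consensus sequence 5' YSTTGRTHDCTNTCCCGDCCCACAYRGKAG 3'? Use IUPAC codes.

Standard pairs A↔T, G↔C; ambiguity codes pair R↔Y, K↔M, S↔S, D↔H, N↔N. Complement (RSAACYADHGANAGGGCHGGGTGTRYCMTC), then reverse for 5'→3'.

5'-CTMCYRTGTGGGHCGGGANAGHDAYCAASR-3'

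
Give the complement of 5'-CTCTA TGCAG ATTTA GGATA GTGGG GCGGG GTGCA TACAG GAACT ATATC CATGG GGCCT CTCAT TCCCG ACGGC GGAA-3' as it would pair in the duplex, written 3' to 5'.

Base-pairing A↔T, G↔C gives the complement. The complementary strand is antiparallel, so paired with a 5'→3' strand it runs 3'→5'.

3'-GAGATACGTCTAAATCCTATCACCCCGCCCCACGTATGTCCTTGATATAGGTACCCCGGAGAGTAAGGGCTGCCGCCTT-5'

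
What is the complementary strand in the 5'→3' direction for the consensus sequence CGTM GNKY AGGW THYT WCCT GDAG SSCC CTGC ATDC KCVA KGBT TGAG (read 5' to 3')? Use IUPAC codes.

Standard pairs A↔T, G↔C; ambiguity codes pair Y↔R, M↔K, W↔W, S↔S, B↔V, D↔H, N↔N. Complement (GCAKCNMRTCCWADRAWGGACHTCSSGGGACGTAHGMGBTMCVAACTC), then reverse for 5'→3'.

5'-CTCAAVCMTBGMGHATGCAGGGSSCTHCAGGWARDAWCCTRMNCKACG-3'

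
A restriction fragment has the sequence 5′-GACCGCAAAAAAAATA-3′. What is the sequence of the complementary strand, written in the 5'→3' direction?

The complement of GACCGCAAAAAAAATA is CTGGCGTTTTTTTTAT (A↔T, G↔C). DNA strands are antiparallel, so the complementary strand runs 3'→5'; reversing gives the 5'→3' form.

5'-TATTTTTTTTGCGGTC-3'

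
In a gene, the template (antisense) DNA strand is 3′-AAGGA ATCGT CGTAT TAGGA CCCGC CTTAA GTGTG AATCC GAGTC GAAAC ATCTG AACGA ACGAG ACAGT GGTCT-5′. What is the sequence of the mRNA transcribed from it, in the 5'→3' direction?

Reading the template 3'→5' as shown, RNA polymerase pairs each base (A→U, T→A, G↔C) to build mRNA 5'→3' directly.

5'-UUCCUUAGCAGCAUAAUCCUGGGCGGAAUUCACACUUAGGCUCAGCUUUGUAGACUUGCUUGCUCUGUCACCAGA-3'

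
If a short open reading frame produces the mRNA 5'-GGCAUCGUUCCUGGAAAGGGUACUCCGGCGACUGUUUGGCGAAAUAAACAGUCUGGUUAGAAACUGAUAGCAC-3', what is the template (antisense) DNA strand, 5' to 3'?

5'-GTGCTATCAGTTTCTAACCAGACTGTTTATTTCGCCAAACAGTCGCCGGAGTACCCTTTCCAGGAACGATGCC-3'

Replace U with T to get the coding DNA strand: GGCATCGTTCCTGGAAAGGGTACTCCGGCGACTGTTTGGCGAAATAAACAGTCTGGTTAGAAACTGATAGCAC. The template strand is its reverse complement (complement CCGTAGCAAGGACCTTTCCCATGAGGCCGCTGACAAACCGCTTTATTTGTCAGACCAATCTTTGACTATCGTG, then reverse).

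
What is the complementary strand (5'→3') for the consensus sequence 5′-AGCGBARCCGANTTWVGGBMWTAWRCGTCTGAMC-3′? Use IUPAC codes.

Standard pairs A↔T, G↔C; ambiguity codes pair R↔Y, M↔K, W↔W, B↔V, N↔N. Complement (TCGCVTYGGCTNAAWBCCVKWATWYGCAGACTKG), then reverse for 5'→3'.

5'-GKTCAGACGYWTAWKVCCBWAANTCGGYTVCGCT-3'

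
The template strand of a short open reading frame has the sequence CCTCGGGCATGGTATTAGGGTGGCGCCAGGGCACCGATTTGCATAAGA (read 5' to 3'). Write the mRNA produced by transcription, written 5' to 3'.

RNA polymerase reads the template 3'→5' and synthesizes mRNA 5'→3' by base-pairing (A→U, T→A, G↔C). The complement of the template is GGAGCCCGTACCATAATCCCACCGCGGTCCCGTGGCTAAACGTATTCT; antiparallel, so 5'→3' the coding strand is TCTTATGCAAATCGGTGCCCTGGCGCCACCCTAATACCATGCCCGAGG. Replace T with U for the mRNA.

5'-UCUUAUGCAAAUCGGUGCCCUGGCGCCACCCUAAUACCAUGCCCGAGG-3'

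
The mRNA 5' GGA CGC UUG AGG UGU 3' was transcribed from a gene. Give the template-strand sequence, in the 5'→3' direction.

5'-ACACCTCAAGCGTCC-3'

Replace U with T to get the coding DNA strand: GGACGCTTGAGGTGT. The template strand is its reverse complement (complement CCTGCGAACTCCACA, then reverse).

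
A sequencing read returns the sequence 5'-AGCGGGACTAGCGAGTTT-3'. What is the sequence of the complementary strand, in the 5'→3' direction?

5'-AAACTCGCTAGTCCCGCT-3'

The complement of AGCGGGACTAGCGAGTTT is TCGCCCTGATCGCTCAAA (A↔T, G↔C). DNA strands are antiparallel, so the complementary strand runs 3'→5'; reversing gives the 5'→3' form.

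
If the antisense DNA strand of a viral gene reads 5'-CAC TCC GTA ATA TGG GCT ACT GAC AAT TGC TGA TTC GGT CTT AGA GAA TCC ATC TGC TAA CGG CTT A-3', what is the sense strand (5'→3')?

The coding strand is complementary and antiparallel to the template: take the complement (A↔T, G↔C) and reverse.

5'-TAAGCCGTTAGCAGATGGATTCTCTAAGACCGAATCAGCAATTGTCAGTAGCCCATATTACGGAGTG-3'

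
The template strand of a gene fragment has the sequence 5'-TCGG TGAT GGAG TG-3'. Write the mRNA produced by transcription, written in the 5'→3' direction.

5'-CACUCCAUCACCGA-3'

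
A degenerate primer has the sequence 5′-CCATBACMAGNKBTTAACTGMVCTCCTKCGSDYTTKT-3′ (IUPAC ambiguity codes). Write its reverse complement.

Standard pairs A↔T, G↔C; ambiguity codes pair Y↔R, M↔K, S↔S, B↔V, D↔H, N↔N. Complement (GGTAVTGKTCNMVAATTGACKBGAGGAMGCSHRAAMA), then reverse for 5'→3'.

5'-AMAARHSCGMAGGAGBKCAGTTAAVMNCTKGTVATGG-3'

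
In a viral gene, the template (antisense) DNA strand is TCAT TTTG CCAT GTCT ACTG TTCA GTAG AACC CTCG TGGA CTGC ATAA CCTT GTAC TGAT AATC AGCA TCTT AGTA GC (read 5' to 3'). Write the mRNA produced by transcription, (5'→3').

5'-GCUACUAAGAUGCUGAUUAUCAGUACAAGGUUAUGCAGUCCACGAGGGUUCUACUGAACAGUAGACAUGGCAAAAUGA-3'

RNA polymerase reads the template 3'→5' and synthesizes mRNA 5'→3' by base-pairing (A→U, T→A, G↔C). The complement of the template is AGTAAAACGGTACAGATGACAAGTCATCTTGGGAGCACCTGACGTATTGGAACATGACTATTAGTCGTAGAATCATCG; antiparallel, so 5'→3' the coding strand is GCTACTAAGATGCTGATTATCAGTACAAGGTTATGCAGTCCACGAGGGTTCTACTGAACAGTAGACATGGCAAAATGA. Replace T with U for the mRNA.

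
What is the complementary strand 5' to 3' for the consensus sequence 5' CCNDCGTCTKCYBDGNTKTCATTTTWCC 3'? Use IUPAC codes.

5'-GGWAAAATGAMANCHVRGMAGACGHNGG-3'

Standard pairs A↔T, G↔C; ambiguity codes pair Y↔R, K↔M, W↔W, B↔V, D↔H, N↔N. Complement (GGNHGCAGAMGRVHCNAMAGTAAAAWGG), then reverse for 5'→3'.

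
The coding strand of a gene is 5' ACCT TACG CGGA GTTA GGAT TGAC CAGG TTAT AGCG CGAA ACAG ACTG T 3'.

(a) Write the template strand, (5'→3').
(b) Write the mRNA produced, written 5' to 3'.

(a) The template strand is the reverse complement of the coding strand: complement TGGAATGCGCCTCAATCCTAACTGGTCCAATATCGCGCTTTGTCTGACA, then reverse.
(b) mRNA matches the coding strand with T→U.

(a) 5'-ACAGTCTGTTTCGCGCTATAACCTGGTCAATCCTAACTCCGCGTAAGGT-3'
(b) 5′-ACCUUACGCGGAGUUAGGAUUGACCAGGUUAUAGCGCGAAACAGACUGU-3′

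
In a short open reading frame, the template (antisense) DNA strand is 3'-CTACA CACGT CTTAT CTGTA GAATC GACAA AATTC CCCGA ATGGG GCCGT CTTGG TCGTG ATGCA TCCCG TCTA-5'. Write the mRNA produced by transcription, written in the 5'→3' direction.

5′-GAUGUGUGCAGAAUAGACAUCUUAGCUGUUUUAAGGGGCUUACCCCGGCAGAACCAGCACUACGUAGGGCAGAU-3′

Reading the template 3'→5' as shown, RNA polymerase pairs each base (A→U, T→A, G↔C) to build mRNA 5'→3' directly.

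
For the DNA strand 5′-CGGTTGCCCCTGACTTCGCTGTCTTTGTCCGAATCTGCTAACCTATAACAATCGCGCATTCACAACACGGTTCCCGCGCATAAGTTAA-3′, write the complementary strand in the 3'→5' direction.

Base-pairing A↔T, G↔C gives the complement. The complementary strand is antiparallel, so paired with a 5'→3' strand it runs 3'→5'.

3′-GCCAACGGGGACTGAAGCGACAGAAACAGGCTTAGACGATTGGATATTGTTAGCGCGTAAGTGTTGTGCCAAGGGCGCGTATTCAATT-5′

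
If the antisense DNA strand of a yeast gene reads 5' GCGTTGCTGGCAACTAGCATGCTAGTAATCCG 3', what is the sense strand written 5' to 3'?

5'-CGGATTACTAGCATGCTAGTTGCCAGCAACGC-3'

The coding strand is complementary and antiparallel to the template: take the complement (A↔T, G↔C) and reverse.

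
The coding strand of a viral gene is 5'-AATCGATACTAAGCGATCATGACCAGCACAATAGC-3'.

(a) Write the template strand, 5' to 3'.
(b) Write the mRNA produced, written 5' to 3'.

(a) 5'-GCTATTGTGCTGGTCATGATCGCTTAGTATCGATT-3'
(b) 5'-AAUCGAUACUAAGCGAUCAUGACCAGCACAAUAGC-3'

(a) The template strand is the reverse complement of the coding strand: complement TTAGCTATGATTCGCTAGTACTGGTCGTGTTATCG, then reverse.
(b) mRNA matches the coding strand with T→U.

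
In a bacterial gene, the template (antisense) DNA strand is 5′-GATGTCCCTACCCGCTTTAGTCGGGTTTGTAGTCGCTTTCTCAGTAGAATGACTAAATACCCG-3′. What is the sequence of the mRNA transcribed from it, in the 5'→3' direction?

RNA polymerase reads the template 3'→5' and synthesizes mRNA 5'→3' by base-pairing (A→U, T→A, G↔C). The complement of the template is CTACAGGGATGGGCGAAATCAGCCCAAACATCAGCGAAAGAGTCATCTTACTGATTTATGGGC; antiparallel, so 5'→3' the coding strand is CGGGTATTTAGTCATTCTACTGAGAAAGCGACTACAAACCCGACTAAAGCGGGTAGGGACATC. Replace T with U for the mRNA.

5'-CGGGUAUUUAGUCAUUCUACUGAGAAAGCGACUACAAACCCGACUAAAGCGGGUAGGGACAUC-3'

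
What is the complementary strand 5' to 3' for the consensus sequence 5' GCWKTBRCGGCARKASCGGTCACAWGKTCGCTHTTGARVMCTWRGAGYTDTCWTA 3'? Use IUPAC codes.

5'-TAWGAHARCTCYWAGKBYTCAADAGCGAMCWTGTGACCGSTMYTGCCGYVAMWGC-3'

Standard pairs A↔T, G↔C; ambiguity codes pair R↔Y, M↔K, W↔W, S↔S, B↔V, D↔H. Complement (CGWMAVYGCCGTYMTSGCCAGTGTWCMAGCGADAACTYBKGAWYCTCRAHAGWAT), then reverse for 5'→3'.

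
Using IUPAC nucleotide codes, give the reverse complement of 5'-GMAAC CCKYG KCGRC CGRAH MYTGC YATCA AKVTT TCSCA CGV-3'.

Standard pairs A↔T, G↔C; ambiguity codes pair R↔Y, M↔K, S↔S, H↔D, V↔B. Complement (CKTTGGGMRCMGCYGGCYTDKRACGRTAGTTMBAAAGSGTGCB), then reverse for 5'→3'.

5'-BCGTGSGAAABMTTGATRGCARKDTYCGGYCGMCRMGGGTTKC-3'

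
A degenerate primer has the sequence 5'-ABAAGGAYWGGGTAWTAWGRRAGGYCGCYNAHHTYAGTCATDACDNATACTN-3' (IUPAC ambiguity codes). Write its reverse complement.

Standard pairs A↔T, G↔C; ambiguity codes pair R↔Y, W↔W, B↔V, D↔H, N↔N. Complement (TVTTCCTRWCCCATWATWCYYTCCRGCGRNTDDARTCAGTAHTGHNTATGAN), then reverse for 5'→3'.

5'-NAGTATNHGTHATGACTRADDTNRGCGRCCTYYCWTAWTACCCWRTCCTTVT-3'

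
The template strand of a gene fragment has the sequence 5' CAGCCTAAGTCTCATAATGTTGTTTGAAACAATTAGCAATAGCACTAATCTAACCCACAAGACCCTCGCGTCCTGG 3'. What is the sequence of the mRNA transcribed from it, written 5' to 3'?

5'-CCAGGACGCGAGGGUCUUGUGGGUUAGAUUAGUGCUAUUGCUAAUUGUUUCAAACAACAUUAUGAGACUUAGGCUG-3'

RNA polymerase reads the template 3'→5' and synthesizes mRNA 5'→3' by base-pairing (A→U, T→A, G↔C). The complement of the template is GTCGGATTCAGAGTATTACAACAAACTTTGTTAATCGTTATCGTGATTAGATTGGGTGTTCTGGGAGCGCAGGACC; antiparallel, so 5'→3' the coding strand is CCAGGACGCGAGGGTCTTGTGGGTTAGATTAGTGCTATTGCTAATTGTTTCAAACAACATTATGAGACTTAGGCTG. Replace T with U for the mRNA.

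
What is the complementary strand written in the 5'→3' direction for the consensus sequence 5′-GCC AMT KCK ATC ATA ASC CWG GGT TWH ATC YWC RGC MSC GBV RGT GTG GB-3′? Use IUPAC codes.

5'-VCCACACYBVCGSKGCYGWRGATDWAACCCWGGSTTATGATMGMAKTGGC-3'

Standard pairs A↔T, G↔C; ambiguity codes pair R↔Y, M↔K, W↔W, S↔S, B↔V, H↔D. Complement (CGGTKAMGMTAGTATTSGGWCCCAAWDTAGRWGYCGKSGCVBYCACACCV), then reverse for 5'→3'.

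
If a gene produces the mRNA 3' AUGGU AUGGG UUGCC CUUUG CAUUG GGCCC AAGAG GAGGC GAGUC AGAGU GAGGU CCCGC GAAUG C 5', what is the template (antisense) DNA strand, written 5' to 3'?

5'-TACCATACCCAACGGGAAACGTAACCCGGGTTCTCCTCCGCTCAGTCTCACTCCAGGGCGCTTACG-3'

Written 5'→3' the mRNA is CGUAAGCGCCCUGGAGUGAGACUGAGCGGAGGAGAACCCGGGUUACGUUUCCCGUUGGGUAUGGUA, so the coding DNA strand is CGTAAGCGCCCTGGAGTGAGACTGAGCGGAGGAGAACCCGGGTTACGTTTCCCGTTGGGTATGGTA. The template is its reverse complement.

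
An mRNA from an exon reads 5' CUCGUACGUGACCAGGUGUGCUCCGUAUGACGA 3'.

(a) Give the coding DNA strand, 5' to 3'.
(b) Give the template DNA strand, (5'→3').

(a) The coding strand matches the mRNA with U→T.
(b) The template strand is the reverse complement of the coding strand.

(a) 5'-CTCGTACGTGACCAGGTGTGCTCCGTATGACGA-3'
(b) 5'-TCGTCATACGGAGCACACCTGGTCACGTACGAG-3'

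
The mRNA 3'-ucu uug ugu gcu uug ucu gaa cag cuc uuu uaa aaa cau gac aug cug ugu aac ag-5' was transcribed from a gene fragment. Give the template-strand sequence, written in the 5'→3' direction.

5'-AGAAACACACGAAACAGACTTGTCGAGAAAATTTTTGTACTGTACGACACATTGTC-3'

Written 5'→3' the mRNA is GACAAUGUGUCGUACAGUACAAAAAUUUUCUCGACAAGUCUGUUUCGUGUGUUUCU, so the coding DNA strand is GACAATGTGTCGTACAGTACAAAAATTTTCTCGACAAGTCTGTTTCGTGTGTTTCT. The template is its reverse complement.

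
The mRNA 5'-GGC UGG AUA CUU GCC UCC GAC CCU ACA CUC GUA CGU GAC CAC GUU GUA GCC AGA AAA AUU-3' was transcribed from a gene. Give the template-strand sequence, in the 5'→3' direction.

Replace U with T to get the coding DNA strand: GGCTGGATACTTGCCTCCGACCCTACACTCGTACGTGACCACGTTGTAGCCAGAAAAATT. The template strand is its reverse complement (complement CCGACCTATGAACGGAGGCTGGGATGTGAGCATGCACTGGTGCAACATCGGTCTTTTTAA, then reverse).

5'-AATTTTTCTGGCTACAACGTGGTCACGTACGAGTGTAGGGTCGGAGGCAAGTATCCAGCC-3'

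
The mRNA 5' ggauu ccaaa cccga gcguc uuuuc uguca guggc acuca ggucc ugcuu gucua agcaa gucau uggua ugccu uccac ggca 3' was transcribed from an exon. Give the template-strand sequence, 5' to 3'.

5'-TGCCGTGGAAGGCATACCAATGACTTGCTTAGACAAGCAGGACCTGAGTGCCACTGACAGAAAAGACGCTCGGGTTTGGAATCC-3'

Replace U with T to get the coding DNA strand: GGATTCCAAACCCGAGCGTCTTTTCTGTCAGTGGCACTCAGGTCCTGCTTGTCTAAGCAAGTCATTGGTATGCCTTCCACGGCA. The template strand is its reverse complement (complement CCTAAGGTTTGGGCTCGCAGAAAAGACAGTCACCGTGAGTCCAGGACGAACAGATTCGTTCAGTAACCATACGGAAGGTGCCGT, then reverse).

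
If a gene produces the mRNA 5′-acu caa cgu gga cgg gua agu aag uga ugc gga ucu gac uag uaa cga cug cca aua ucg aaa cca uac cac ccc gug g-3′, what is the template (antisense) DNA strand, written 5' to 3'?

5′-CCACGGGGTGGTATGGTTTCGATATTGGCAGTCGTTACTAGTCAGATCCGCATCACTTACTTACCCGTCCACGTTGAGT-3′

Replace U with T to get the coding DNA strand: ACTCAACGTGGACGGGTAAGTAAGTGATGCGGATCTGACTAGTAACGACTGCCAATATCGAAACCATACCACCCCGTGG. The template strand is its reverse complement (complement TGAGTTGCACCTGCCCATTCATTCACTACGCCTAGACTGATCATTGCTGACGGTTATAGCTTTGGTATGGTGGGGCACC, then reverse).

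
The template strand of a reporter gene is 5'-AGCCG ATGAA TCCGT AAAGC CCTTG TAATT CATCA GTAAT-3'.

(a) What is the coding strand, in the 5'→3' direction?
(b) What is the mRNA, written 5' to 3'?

(a) 5'-ATTACTGATGAATTACAAGGGCTTTACGGATTCATCGGCT-3'
(b) 5′-AUUACUGAUGAAUUACAAGGGCUUUACGGAUUCAUCGGCU-3′

(a) The coding strand is the reverse complement of the template: complement TCGGCTACTTAGGCATTTCGGGAACATTAAGTAGTCATTA, then reverse.
(b) mRNA has the coding-strand sequence with T→U.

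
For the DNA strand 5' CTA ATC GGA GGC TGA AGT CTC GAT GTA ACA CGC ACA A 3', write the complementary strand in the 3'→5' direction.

Base-pairing A↔T, G↔C gives the complement. The complementary strand is antiparallel, so paired with a 5'→3' strand it runs 3'→5'.

3'-GATTAGCCTCCGACTTCAGAGCTACATTGTGCGTGTT-5'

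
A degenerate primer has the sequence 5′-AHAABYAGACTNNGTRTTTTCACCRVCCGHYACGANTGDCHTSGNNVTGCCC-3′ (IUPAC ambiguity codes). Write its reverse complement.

Standard pairs A↔T, G↔C; ambiguity codes pair R↔Y, S↔S, B↔V, D↔H, N↔N. Complement (TDTTVRTCTGANNCAYAAAAGTGGYBGGCDRTGCTNACHGDASCNNBACGGG), then reverse for 5'→3'.

5'-GGGCABNNCSADGHCANTCGTRDCGGBYGGTGAAAAYACNNAGTCTRVTTDT-3'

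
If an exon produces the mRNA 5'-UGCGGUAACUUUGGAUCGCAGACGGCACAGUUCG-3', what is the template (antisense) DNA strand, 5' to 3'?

5′-CGAACTGTGCCGTCTGCGATCCAAAGTTACCGCA-3′

Replace U with T to get the coding DNA strand: TGCGGTAACTTTGGATCGCAGACGGCACAGTTCG. The template strand is its reverse complement (complement ACGCCATTGAAACCTAGCGTCTGCCGTGTCAAGC, then reverse).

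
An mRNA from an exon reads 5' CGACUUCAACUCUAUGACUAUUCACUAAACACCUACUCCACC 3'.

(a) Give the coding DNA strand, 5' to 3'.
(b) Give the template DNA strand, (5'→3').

(a) The coding strand matches the mRNA with U→T.
(b) The template strand is the reverse complement of the coding strand.

(a) 5'-CGACTTCAACTCTATGACTATTCACTAAACACCTACTCCACC-3'
(b) 5'-GGTGGAGTAGGTGTTTAGTGAATAGTCATAGAGTTGAAGTCG-3'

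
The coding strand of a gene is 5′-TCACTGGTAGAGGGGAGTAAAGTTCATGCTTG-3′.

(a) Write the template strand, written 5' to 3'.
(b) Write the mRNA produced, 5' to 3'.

(a) 5'-CAAGCATGAACTTTACTCCCCTCTACCAGTGA-3'
(b) 5'-UCACUGGUAGAGGGGAGUAAAGUUCAUGCUUG-3'

(a) The template strand is the reverse complement of the coding strand: complement AGTGACCATCTCCCCTCATTTCAAGTACGAAC, then reverse.
(b) mRNA matches the coding strand with T→U.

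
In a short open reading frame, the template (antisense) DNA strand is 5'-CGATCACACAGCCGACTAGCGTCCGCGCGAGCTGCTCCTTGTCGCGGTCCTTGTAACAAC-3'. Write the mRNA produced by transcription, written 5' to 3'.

5'-GUUGUUACAAGGACCGCGACAAGGAGCAGCUCGCGCGGACGCUAGUCGGCUGUGUGAUCG-3'

RNA polymerase reads the template 3'→5' and synthesizes mRNA 5'→3' by base-pairing (A→U, T→A, G↔C). The complement of the template is GCTAGTGTGTCGGCTGATCGCAGGCGCGCTCGACGAGGAACAGCGCCAGGAACATTGTTG; antiparallel, so 5'→3' the coding strand is GTTGTTACAAGGACCGCGACAAGGAGCAGCTCGCGCGGACGCTAGTCGGCTGTGTGATCG. Replace T with U for the mRNA.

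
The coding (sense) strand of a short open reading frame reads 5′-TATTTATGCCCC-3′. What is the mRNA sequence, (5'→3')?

mRNA has the coding-strand sequence with U in place of T.

5'-UAUUUAUGCCCC-3'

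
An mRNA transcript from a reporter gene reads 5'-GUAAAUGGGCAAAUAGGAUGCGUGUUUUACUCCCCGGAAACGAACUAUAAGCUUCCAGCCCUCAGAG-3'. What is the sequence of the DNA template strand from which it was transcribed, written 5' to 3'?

5'-CTCTGAGGGCTGGAAGCTTATAGTTCGTTTCCGGGGAGTAAAACACGCATCCTATTTGCCCATTTAC-3'

Replace U with T to get the coding DNA strand: GTAAATGGGCAAATAGGATGCGTGTTTTACTCCCCGGAAACGAACTATAAGCTTCCAGCCCTCAGAG. The template strand is its reverse complement (complement CATTTACCCGTTTATCCTACGCACAAAATGAGGGGCCTTTGCTTGATATTCGAAGGTCGGGAGTCTC, then reverse).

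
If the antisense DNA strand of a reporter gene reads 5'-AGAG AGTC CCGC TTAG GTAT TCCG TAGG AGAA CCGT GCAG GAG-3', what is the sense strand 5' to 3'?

5'-CTCCTGCACGGTTCTCCTACGGAATACCTAAGCGGGACTCTCT-3'

The coding strand is complementary and antiparallel to the template: take the complement (A↔T, G↔C) and reverse.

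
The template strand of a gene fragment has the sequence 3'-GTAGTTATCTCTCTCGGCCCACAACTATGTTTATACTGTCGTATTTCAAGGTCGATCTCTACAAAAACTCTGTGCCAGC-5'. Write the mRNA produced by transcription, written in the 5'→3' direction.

Reading the template 3'→5' as shown, RNA polymerase pairs each base (A→U, T→A, G↔C) to build mRNA 5'→3' directly.

5'-CAUCAAUAGAGAGAGCCGGGUGUUGAUACAAAUAUGACAGCAUAAAGUUCCAGCUAGAGAUGUUUUUGAGACACGGUCG-3'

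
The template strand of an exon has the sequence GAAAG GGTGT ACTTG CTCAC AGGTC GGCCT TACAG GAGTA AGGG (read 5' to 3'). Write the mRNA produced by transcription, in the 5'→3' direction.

5'-CCCUUACUCCUGUAAGGCCGACCUGUGAGCAAGUACACCCUUUC-3'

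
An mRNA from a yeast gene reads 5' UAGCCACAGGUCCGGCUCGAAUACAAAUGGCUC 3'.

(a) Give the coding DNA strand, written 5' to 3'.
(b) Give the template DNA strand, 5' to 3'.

(a) 5'-TAGCCACAGGTCCGGCTCGAATACAAATGGCTC-3'
(b) 5'-GAGCCATTTGTATTCGAGCCGGACCTGTGGCTA-3'

(a) The coding strand matches the mRNA with U→T.
(b) The template strand is the reverse complement of the coding strand.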